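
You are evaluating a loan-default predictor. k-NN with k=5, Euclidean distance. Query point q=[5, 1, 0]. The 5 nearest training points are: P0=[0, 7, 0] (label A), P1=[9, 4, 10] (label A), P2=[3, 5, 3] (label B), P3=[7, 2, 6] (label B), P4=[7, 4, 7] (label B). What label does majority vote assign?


d(q,P0) = 7.8102  (label A)
d(q,P1) = 11.1803  (label A)
d(q,P2) = 5.3852  (label B)
d(q,P3) = 6.4031  (label B)
d(q,P4) = 7.874  (label B)
Votes: A=2, B=3
Majority → B

B


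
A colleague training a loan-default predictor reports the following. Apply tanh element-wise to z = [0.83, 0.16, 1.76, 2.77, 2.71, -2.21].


tanh(0.83) = 0.6805
tanh(0.16) = 0.1586
tanh(1.76) = 0.9425
tanh(2.77) = 0.9922
tanh(2.71) = 0.9912
tanh(-2.21) = -0.9762
result = [0.6805, 0.1586, 0.9425, 0.9922, 0.9912, -0.9762]

[0.6805, 0.1586, 0.9425, 0.9922, 0.9912, -0.9762]


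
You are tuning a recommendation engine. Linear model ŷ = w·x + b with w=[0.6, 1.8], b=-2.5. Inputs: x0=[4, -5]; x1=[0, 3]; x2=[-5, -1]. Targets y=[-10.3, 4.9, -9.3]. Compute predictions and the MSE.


ŷ0 = (0.6)·(4) + (1.8)·(-5) - 2.5 = -9.1
ŷ1 = (0.6)·(0) + (1.8)·(3) - 2.5 = 2.9
ŷ2 = (0.6)·(-5) + (1.8)·(-1) - 2.5 = -7.3
errors² = [1.44, 4.0, 4.0]
MSE = 9.4400/3 = 3.1467

3.1467


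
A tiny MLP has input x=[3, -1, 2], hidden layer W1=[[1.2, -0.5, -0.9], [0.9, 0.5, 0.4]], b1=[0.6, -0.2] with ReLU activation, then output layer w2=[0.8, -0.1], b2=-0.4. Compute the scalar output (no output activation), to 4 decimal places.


z1[0] = (1.2)·(3) + (-0.5)·(-1) + (-0.9)·(2) + 0.6 = 2.9
z1[1] = (0.9)·(3) + (0.5)·(-1) + (0.4)·(2) - 0.2 = 2.8
h = ReLU(z1) = [2.9, 2.8]
output = (0.8)·(2.9) + (-0.1)·(2.8) - 0.4 = 1.64

1.64


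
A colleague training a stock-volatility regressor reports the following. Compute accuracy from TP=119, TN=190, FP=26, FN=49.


Accuracy = (TP+TN)/(TP+TN+FP+FN)
= (119+190)/(384)
= 309/384 = 80.47%

80.47%


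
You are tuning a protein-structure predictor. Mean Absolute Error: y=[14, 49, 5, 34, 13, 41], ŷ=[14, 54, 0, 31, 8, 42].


Absolute errors: |14-14|=0, |49-54|=5, |5-0|=5, |34-31|=3, |13-8|=5, |41-42|=1
Sum = 19
MAE = 19/6 = 19/6

19/6


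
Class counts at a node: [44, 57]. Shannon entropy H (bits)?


Probabilities: [44/101, 57/101] ≈ [0.4356, 0.5644]
H = -((44/101)·log₂(44/101) + (57/101)·log₂(57/101))
  = 0.988 bits

0.988 bits


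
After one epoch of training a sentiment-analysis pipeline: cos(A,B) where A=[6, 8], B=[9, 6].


A·B = 6·9 + 8·6 = 102
‖A‖ = √100 = 10, ‖B‖ = √117 = 10.8167
cos = 102/(√100·√117) = 102/√11700 = 0.943

0.943


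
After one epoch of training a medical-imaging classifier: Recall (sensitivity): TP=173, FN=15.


Recall = TP/(TP+FN)
= 173/(173+15)
= 173/188 = 92.02%

92.02%


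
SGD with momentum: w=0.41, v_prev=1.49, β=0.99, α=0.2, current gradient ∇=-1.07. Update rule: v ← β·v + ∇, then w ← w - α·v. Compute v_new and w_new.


v_new = 0.99·1.49 - 1.07 = 1.4751 - 1.07 = 0.4051
w_new = 0.41 - 0.2·0.4051 = 0.41 - 0.08102 = 0.32898

v_new=0.4051, w_new=0.32898


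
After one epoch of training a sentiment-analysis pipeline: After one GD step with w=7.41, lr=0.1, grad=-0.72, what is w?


w_new = w - α·∇
= 7.41 - 0.1·-0.72
= 7.41 + 0.072
= 7.482

7.482


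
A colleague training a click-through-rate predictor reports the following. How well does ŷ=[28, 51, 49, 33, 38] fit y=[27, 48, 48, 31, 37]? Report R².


ȳ = 38.2
SS_res = Σ(y-ŷ)² = 16
SS_tot = Σ(y-ȳ)² = 370.8
R² = 1 - SS_res/SS_tot = 1 - 0.0431 = 0.9569

0.9569


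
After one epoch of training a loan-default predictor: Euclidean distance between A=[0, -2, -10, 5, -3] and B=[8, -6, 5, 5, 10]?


d = √((0-8)² + (-2+ 6)² + (-10-5)² + (5-5)² + (-3-10)²)
  = √(64 + 16 + 225 + 0 + 169)
  = √474 = 21.7715

21.7715


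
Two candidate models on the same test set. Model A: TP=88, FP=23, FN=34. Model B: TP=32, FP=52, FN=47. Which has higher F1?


Model A: P=88/111=0.7928, R=88/122=0.7213, F1=2PR/(P+R)=2TP/(2TP+FP+FN)=176/233=0.7554
Model B: P=32/84=0.381, R=32/79=0.4051, F1=2PR/(P+R)=2TP/(2TP+FP+FN)=64/163=0.3926
0.7554 > 0.3926 → Model A

Model A


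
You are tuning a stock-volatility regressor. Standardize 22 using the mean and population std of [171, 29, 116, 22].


μ = 84.5, σ = 62.1711
z = (22 - 84.5)/62.1711 = -1.0053

-1.0053


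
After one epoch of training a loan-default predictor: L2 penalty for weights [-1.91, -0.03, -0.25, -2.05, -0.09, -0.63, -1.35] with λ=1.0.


‖w‖₂² = (-1.91)² + (-0.03)² + (-0.25)² + (-2.05)² + (-0.09)² + (-0.63)² + (-1.35)²
     = 3.6481 + 0.0009 + 0.0625 + 4.2025 + 0.0081 + 0.3969 + 1.8225
     = 10.1415
λ·‖w‖₂² = 1.0·10.1415 = 10.1415

10.1415


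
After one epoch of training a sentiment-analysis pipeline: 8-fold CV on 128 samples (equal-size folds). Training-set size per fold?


Fold size = 128/8 = 16
Training per fold = 128 - 16 = 112

112


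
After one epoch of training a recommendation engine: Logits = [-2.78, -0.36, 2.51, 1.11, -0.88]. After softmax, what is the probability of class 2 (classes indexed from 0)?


Exponentials: e^-2.78=0.062, e^-0.36=0.6977, e^2.51=12.3049, e^1.11=3.0344, e^-0.88=0.4148
Sum = 16.5138
Softmax = [0.0038, 0.0422, 0.7451, 0.1837, 0.0251]
p[2] = 12.3049/16.5138 = 0.7451

0.7451


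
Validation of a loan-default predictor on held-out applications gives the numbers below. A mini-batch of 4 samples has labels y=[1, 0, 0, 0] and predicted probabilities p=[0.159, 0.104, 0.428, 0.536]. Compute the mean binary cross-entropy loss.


L[0] = -ln(0.159) = 1.8389
L[1] = -ln(1-0.104) = -ln(0.896) = 0.1098
L[2] = -ln(1-0.428) = -ln(0.572) = 0.5586
L[3] = -ln(1-0.536) = -ln(0.464) = 0.7679
mean = (1.8389 + 0.1098 + 0.5586 + 0.7679)/4 = 0.8188

0.8188


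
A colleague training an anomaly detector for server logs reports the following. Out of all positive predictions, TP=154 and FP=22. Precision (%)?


Precision = TP/(TP+FP)
= 154/(154+22)
= 154/176 = 87.5%

87.5%


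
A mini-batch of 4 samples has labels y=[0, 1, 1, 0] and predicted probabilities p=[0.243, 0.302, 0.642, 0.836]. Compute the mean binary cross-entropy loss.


L[0] = -ln(1-0.243) = -ln(0.757) = 0.2784
L[1] = -ln(0.302) = 1.1973
L[2] = -ln(0.642) = 0.4432
L[3] = -ln(1-0.836) = -ln(0.164) = 1.8079
mean = (0.2784 + 1.1973 + 0.4432 + 1.8079)/4 = 0.9317

0.9317


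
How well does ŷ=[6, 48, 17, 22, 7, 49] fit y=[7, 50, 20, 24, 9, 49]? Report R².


ȳ = 26.5
SS_res = Σ(y-ŷ)² = 22
SS_tot = Σ(y-ȳ)² = 1793.5
R² = 1 - SS_res/SS_tot = 1 - 0.0123 = 0.9877

0.9877


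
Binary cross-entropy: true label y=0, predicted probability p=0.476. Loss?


BCE = -[y·ln(p) + (1-y)·ln(1-p)]
= -0 - 1·ln(1-0.476)
= -ln(0.524) = 0.6463

0.6463


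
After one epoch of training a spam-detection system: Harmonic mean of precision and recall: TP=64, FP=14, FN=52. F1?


Precision = 64/78 = 0.8205
Recall = 64/116 = 0.5517
F1 = 2·P·R/(P+R) = 2·TP/(2·TP+FP+FN) = 128/(128+14+52) = 128/194 = 0.6598

0.6598


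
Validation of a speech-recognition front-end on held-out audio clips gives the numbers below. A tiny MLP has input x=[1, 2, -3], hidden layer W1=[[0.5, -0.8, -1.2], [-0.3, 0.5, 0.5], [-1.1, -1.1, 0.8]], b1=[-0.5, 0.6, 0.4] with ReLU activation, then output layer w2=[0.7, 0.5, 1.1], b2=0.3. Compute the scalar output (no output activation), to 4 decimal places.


z1[0] = (0.5)·(1) + (-0.8)·(2) + (-1.2)·(-3) - 0.5 = 2.0
z1[1] = (-0.3)·(1) + (0.5)·(2) + (0.5)·(-3) + 0.6 = -0.2
z1[2] = (-1.1)·(1) + (-1.1)·(2) + (0.8)·(-3) + 0.4 = -5.3
h = ReLU(z1) = [2.0, 0.0, 0.0]
output = (0.7)·(2.0) + (0.5)·(0.0) + (1.1)·(0.0) + 0.3 = 1.7

1.7


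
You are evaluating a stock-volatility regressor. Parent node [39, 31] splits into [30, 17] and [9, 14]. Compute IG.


Parent = [39, 31], H_parent = 0.9906
H_left = 0.9441 (n=47), H_right = 0.9656 (n=23)
H_children = (47/70)·0.9441 + (23/70)·0.9656 = 0.9512
IG = 0.9906 - 0.9512 = 0.0394

0.0394


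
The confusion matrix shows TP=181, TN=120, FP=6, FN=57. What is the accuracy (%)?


Accuracy = (TP+TN)/(TP+TN+FP+FN)
= (181+120)/(364)
= 301/364 = 82.69%

82.69%


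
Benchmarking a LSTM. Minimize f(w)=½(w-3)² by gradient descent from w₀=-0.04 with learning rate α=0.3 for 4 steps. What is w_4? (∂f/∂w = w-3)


step 1: grad = -0.04-3 = -3.04; w = -0.04 - 0.3·(-3.04) = 0.872
step 2: grad = 0.872-3 = -2.128; w = 0.872 - 0.3·(-2.128) = 1.5104
step 3: grad = 1.5104-3 = -1.4896; w = 1.5104 - 0.3·(-1.4896) = 1.95728
step 4: grad = 1.95728-3 = -1.04272; w = 1.95728 - 0.3·(-1.04272) = 2.270096

2.270096


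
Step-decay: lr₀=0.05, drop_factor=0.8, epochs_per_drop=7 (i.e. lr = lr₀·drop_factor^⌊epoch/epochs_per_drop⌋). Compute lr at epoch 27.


n_drops = ⌊27/7⌋ = 3
lr = 0.05·0.8^3 = 0.05·0.512 = 0.0256

0.0256


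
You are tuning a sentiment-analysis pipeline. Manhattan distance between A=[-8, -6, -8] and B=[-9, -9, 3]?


d = |-8+ 9| + |-6+ 9| + |-8-3|
  = 1 + 3 + 11
  = 15

15


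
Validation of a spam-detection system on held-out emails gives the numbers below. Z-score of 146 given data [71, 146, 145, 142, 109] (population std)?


μ = 122.6, σ = 29.2342
z = (146 - 122.6)/29.2342 = 0.8004

0.8004


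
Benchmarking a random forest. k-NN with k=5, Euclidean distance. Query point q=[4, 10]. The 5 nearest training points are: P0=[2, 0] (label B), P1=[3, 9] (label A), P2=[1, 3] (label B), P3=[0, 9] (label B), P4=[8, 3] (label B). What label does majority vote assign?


d(q,P0) = 10.198  (label B)
d(q,P1) = 1.4142  (label A)
d(q,P2) = 7.6158  (label B)
d(q,P3) = 4.1231  (label B)
d(q,P4) = 8.0623  (label B)
Votes: A=1, B=4
Majority → B

B


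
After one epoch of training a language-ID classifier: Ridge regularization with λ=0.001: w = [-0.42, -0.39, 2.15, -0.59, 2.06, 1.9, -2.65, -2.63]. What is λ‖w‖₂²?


‖w‖₂² = (-0.42)² + (-0.39)² + (2.15)² + (-0.59)² + (2.06)² + (1.9)² + (-2.65)² + (-2.63)²
     = 0.1764 + 0.1521 + 4.6225 + 0.3481 + 4.2436 + 3.61 + 7.0225 + 6.9169
     = 27.0921
λ·‖w‖₂² = 0.001·27.0921 = 0.027092

0.027092


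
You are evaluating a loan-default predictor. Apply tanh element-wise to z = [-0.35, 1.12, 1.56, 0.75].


tanh(-0.35) = -0.3364
tanh(1.12) = 0.8076
tanh(1.56) = 0.9154
tanh(0.75) = 0.6351
result = [-0.3364, 0.8076, 0.9154, 0.6351]

[-0.3364, 0.8076, 0.9154, 0.6351]


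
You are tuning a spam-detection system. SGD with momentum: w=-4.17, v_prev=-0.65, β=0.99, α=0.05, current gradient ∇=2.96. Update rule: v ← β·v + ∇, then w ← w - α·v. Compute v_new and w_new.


v_new = 0.99·-0.65 + 2.96 = -0.6435 + 2.96 = 2.3165
w_new = -4.17 - 0.05·2.3165 = -4.17 - 0.115825 = -4.285825

v_new=2.3165, w_new=-4.285825


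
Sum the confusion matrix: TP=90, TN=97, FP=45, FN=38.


Total = TP + TN + FP + FN
= 90 + 97 + 45 + 38
= 270
(Predicted positive: 135, predicted negative: 135)

270


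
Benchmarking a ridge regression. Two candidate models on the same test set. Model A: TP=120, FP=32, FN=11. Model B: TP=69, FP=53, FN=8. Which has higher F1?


Model A: P=120/152=0.7895, R=120/131=0.916, F1=2PR/(P+R)=2TP/(2TP+FP+FN)=240/283=0.8481
Model B: P=69/122=0.5656, R=69/77=0.8961, F1=2PR/(P+R)=2TP/(2TP+FP+FN)=138/199=0.6935
0.8481 > 0.6935 → Model A

Model A


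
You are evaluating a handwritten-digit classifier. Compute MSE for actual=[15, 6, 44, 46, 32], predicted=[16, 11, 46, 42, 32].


Squared errors: (15-16)²=1, (6-11)²=25, (44-46)²=4, (46-42)²=16, (32-32)²=0
Sum = 46
MSE = 46/5 = 46/5

46/5


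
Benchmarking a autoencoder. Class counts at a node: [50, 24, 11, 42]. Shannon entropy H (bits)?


Probabilities: [50/127, 24/127, 11/127, 42/127] ≈ [0.3937, 0.189, 0.0866, 0.3307]
H = -((50/127)·log₂(50/127) + (24/127)·log₂(24/127) + (11/127)·log₂(11/127) + (42/127)·log₂(42/127))
  = 1.8173 bits

1.8173 bits


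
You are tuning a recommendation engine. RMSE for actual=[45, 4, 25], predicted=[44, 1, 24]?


MSE = 11/3 = 3.6667
RMSE = √(11/3) = 1.9149

1.9149


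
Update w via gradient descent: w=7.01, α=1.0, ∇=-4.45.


w_new = w - α·∇
= 7.01 - 1.0·-4.45
= 7.01 + 4.45
= 11.46

11.46


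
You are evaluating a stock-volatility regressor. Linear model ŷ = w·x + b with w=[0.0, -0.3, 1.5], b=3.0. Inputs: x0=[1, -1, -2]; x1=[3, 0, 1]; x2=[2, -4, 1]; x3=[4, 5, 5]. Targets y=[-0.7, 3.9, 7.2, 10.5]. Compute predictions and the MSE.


ŷ0 = (0.0)·(1) + (-0.3)·(-1) + (1.5)·(-2) + 3.0 = 0.3
ŷ1 = (0.0)·(3) + (-0.3)·(0) + (1.5)·(1) + 3.0 = 4.5
ŷ2 = (0.0)·(2) + (-0.3)·(-4) + (1.5)·(1) + 3.0 = 5.7
ŷ3 = (0.0)·(4) + (-0.3)·(5) + (1.5)·(5) + 3.0 = 9.0
errors² = [1.0, 0.36, 2.25, 2.25]
MSE = 5.8600/4 = 1.465

1.465


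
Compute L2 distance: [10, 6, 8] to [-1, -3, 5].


d = √((10+ 1)² + (6+ 3)² + (8-5)²)
  = √(121 + 81 + 9)
  = √211 = 14.5258

14.5258


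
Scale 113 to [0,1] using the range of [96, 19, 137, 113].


min=19, max=137
(113-19)/(137-19) = 94/118 = 0.7966

0.7966


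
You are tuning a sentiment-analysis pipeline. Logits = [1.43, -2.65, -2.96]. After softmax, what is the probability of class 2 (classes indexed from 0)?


Exponentials: e^1.43=4.1787, e^-2.65=0.0707, e^-2.96=0.0518
Sum = 4.3012
Softmax = [0.9715, 0.0164, 0.012]
p[2] = 0.0518/4.3012 = 0.012

0.012


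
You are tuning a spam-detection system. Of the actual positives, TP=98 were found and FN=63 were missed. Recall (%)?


Recall = TP/(TP+FN)
= 98/(98+63)
= 98/161 = 60.87%

60.87%


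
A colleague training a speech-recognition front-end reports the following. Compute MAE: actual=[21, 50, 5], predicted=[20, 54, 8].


Absolute errors: |21-20|=1, |50-54|=4, |5-8|=3
Sum = 8
MAE = 8/3 = 8/3

8/3


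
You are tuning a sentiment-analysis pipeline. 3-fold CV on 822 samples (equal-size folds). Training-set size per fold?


Fold size = 822/3 = 274
Training per fold = 822 - 274 = 548

548


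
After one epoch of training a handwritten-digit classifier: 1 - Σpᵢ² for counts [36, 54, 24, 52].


Probabilities: [36/166, 54/166, 24/166, 52/166] ≈ [0.2169, 0.3253, 0.1446, 0.3133]
Σpᵢ² = (1296 + 2916 + 576 + 2704)/166² = 7492/27556
Gini = 1 - Σpᵢ² = 1 - 7492/27556 = 0.7281

0.7281


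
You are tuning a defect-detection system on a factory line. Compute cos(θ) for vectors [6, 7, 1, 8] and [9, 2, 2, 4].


A·B = 6·9 + 7·2 + 1·2 + 8·4 = 102
‖A‖ = √150 = 12.2474, ‖B‖ = √105 = 10.247
cos = 102/(√150·√105) = 102/√15750 = 0.8128

0.8128


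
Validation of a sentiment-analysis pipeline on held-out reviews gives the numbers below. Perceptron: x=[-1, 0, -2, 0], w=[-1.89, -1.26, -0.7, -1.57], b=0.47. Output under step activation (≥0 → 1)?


z = (-1)·(-1.89) + (0)·(-1.26) + (-2)·(-0.7) + (0)·(-1.57) + 0.47
  = 3.76
step(z) = 1 (z≥0)

1


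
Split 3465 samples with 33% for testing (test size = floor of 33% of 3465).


Test = ⌊3465·33/100⌋ = 1143
Train = 3465 - 1143 = 2322

Train: 2322, Test: 1143


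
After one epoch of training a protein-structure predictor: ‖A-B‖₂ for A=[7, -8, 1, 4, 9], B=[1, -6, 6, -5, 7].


d = √((7-1)² + (-8+ 6)² + (1-6)² + (4+ 5)² + (9-7)²)
  = √(36 + 4 + 25 + 81 + 4)
  = √150 = 12.2474

12.2474


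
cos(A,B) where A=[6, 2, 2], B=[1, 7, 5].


A·B = 6·1 + 2·7 + 2·5 = 30
‖A‖ = √44 = 6.6332, ‖B‖ = √75 = 8.6603
cos = 30/(√44·√75) = 30/√3300 = 0.5222

0.5222


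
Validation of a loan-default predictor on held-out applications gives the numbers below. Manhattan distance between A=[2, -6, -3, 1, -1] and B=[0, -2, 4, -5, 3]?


d = |2-0| + |-6+ 2| + |-3-4| + |1+ 5| + |-1-3|
  = 2 + 4 + 7 + 6 + 4
  = 23

23


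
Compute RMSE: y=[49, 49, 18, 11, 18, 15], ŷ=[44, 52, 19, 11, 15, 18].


MSE = 53/6 = 8.8333
RMSE = √(53/6) = 2.9721

2.9721


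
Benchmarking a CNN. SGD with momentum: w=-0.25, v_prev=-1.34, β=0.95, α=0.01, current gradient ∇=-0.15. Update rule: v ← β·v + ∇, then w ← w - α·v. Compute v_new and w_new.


v_new = 0.95·-1.34 - 0.15 = -1.273 - 0.15 = -1.423
w_new = -0.25 - 0.01·-1.423 = -0.25 + 0.01423 = -0.23577

v_new=-1.423, w_new=-0.23577


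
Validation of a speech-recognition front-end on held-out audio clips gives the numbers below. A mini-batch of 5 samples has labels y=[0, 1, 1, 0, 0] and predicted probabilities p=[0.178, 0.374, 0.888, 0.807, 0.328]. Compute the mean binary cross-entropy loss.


L[0] = -ln(1-0.178) = -ln(0.822) = 0.196
L[1] = -ln(0.374) = 0.9835
L[2] = -ln(0.888) = 0.1188
L[3] = -ln(1-0.807) = -ln(0.193) = 1.6451
L[4] = -ln(1-0.328) = -ln(0.672) = 0.3975
mean = (0.196 + 0.9835 + 0.1188 + 1.6451 + 0.3975)/5 = 0.6682

0.6682


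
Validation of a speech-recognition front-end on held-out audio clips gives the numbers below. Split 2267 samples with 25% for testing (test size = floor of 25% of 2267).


Test = ⌊2267·25/100⌋ = 566
Train = 2267 - 566 = 1701

Train: 1701, Test: 566


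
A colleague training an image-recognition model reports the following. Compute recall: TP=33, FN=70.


Recall = TP/(TP+FN)
= 33/(33+70)
= 33/103 = 32.04%

32.04%


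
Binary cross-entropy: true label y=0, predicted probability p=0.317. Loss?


BCE = -[y·ln(p) + (1-y)·ln(1-p)]
= -0 - 1·ln(1-0.317)
= -ln(0.683) = 0.3813

0.3813


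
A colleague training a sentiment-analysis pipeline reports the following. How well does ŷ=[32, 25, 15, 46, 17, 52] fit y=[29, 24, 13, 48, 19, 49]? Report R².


ȳ = 30.3333
SS_res = Σ(y-ŷ)² = 31
SS_tot = Σ(y-ȳ)² = 1131.33
R² = 1 - SS_res/SS_tot = 1 - 0.0274 = 0.9726

0.9726


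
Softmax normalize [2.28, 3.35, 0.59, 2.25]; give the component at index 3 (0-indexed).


Exponentials: e^2.28=9.7767, e^3.35=28.5027, e^0.59=1.804, e^2.25=9.4877
Sum = 49.5711
Softmax = [0.1972, 0.575, 0.0364, 0.1914]
p[3] = 9.4877/49.5711 = 0.1914

0.1914


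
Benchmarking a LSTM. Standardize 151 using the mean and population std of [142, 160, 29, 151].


μ = 120.5, σ = 53.2095
z = (151 - 120.5)/53.2095 = 0.5732

0.5732


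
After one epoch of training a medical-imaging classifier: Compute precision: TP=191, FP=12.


Precision = TP/(TP+FP)
= 191/(191+12)
= 191/203 = 94.09%

94.09%


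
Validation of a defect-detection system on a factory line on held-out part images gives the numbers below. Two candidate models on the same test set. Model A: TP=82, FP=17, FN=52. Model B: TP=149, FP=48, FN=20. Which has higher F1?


Model A: P=82/99=0.8283, R=82/134=0.6119, F1=2PR/(P+R)=2TP/(2TP+FP+FN)=164/233=0.7039
Model B: P=149/197=0.7563, R=149/169=0.8817, F1=2PR/(P+R)=2TP/(2TP+FP+FN)=298/366=0.8142
0.7039 < 0.8142 → Model B

Model B


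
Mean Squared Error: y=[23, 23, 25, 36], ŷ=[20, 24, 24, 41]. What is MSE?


Squared errors: (23-20)²=9, (23-24)²=1, (25-24)²=1, (36-41)²=25
Sum = 36
MSE = 36/4 = 9

9


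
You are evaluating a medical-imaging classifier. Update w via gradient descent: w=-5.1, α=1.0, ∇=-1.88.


w_new = w - α·∇
= -5.1 - 1.0·-1.88
= -5.1 + 1.88
= -3.22

-3.22


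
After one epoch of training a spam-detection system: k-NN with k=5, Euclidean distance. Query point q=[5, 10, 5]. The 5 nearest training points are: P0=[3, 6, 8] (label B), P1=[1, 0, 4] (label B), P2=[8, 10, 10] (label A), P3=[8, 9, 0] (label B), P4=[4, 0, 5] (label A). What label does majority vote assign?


d(q,P0) = 5.3852  (label B)
d(q,P1) = 10.8167  (label B)
d(q,P2) = 5.831  (label A)
d(q,P3) = 5.9161  (label B)
d(q,P4) = 10.0499  (label A)
Votes: A=2, B=3
Majority → B

B


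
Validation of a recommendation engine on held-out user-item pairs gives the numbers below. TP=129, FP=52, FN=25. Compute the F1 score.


Precision = 129/181 = 0.7127
Recall = 129/154 = 0.8377
F1 = 2·P·R/(P+R) = 2·TP/(2·TP+FP+FN) = 258/(258+52+25) = 258/335 = 0.7701

0.7701


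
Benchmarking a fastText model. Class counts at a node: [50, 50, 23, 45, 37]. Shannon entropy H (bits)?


Probabilities: [50/205, 50/205, 23/205, 45/205, 37/205] ≈ [0.2439, 0.2439, 0.1122, 0.2195, 0.1805]
H = -((50/205)·log₂(50/205) + (50/205)·log₂(50/205) + (23/205)·log₂(23/205) + (45/205)·log₂(45/205) + (37/205)·log₂(37/205))
  = 2.2731 bits

2.2731 bits


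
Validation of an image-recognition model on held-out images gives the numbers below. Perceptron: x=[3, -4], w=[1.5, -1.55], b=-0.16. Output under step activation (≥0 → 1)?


z = (3)·(1.5) + (-4)·(-1.55) - 0.16
  = 10.54
step(z) = 1 (z≥0)

1


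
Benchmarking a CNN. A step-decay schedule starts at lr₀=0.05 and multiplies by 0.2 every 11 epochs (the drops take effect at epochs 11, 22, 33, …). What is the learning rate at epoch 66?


n_drops = ⌊66/11⌋ = 6
lr = 0.05·0.2^6 = 0.05·0.000064 = 0.0000032

0.0000032


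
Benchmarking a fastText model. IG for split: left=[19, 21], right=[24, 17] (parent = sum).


Parent = [43, 38], H_parent = 0.9972
H_left = 0.9982 (n=40), H_right = 0.9789 (n=41)
H_children = (40/81)·0.9982 + (41/81)·0.9789 = 0.9884
IG = 0.9972 - 0.9884 = 0.0088

0.0088


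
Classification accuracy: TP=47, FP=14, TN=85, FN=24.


Accuracy = (TP+TN)/(TP+TN+FP+FN)
= (47+85)/(170)
= 132/170 = 77.65%

77.65%


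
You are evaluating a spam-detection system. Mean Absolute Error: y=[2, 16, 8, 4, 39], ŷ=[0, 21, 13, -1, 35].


Absolute errors: |2-0|=2, |16-21|=5, |8-13|=5, |4+ 1|=5, |39-35|=4
Sum = 21
MAE = 21/5 = 21/5

21/5


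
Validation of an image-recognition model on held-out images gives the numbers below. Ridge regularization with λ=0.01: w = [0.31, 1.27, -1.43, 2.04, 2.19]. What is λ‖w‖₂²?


‖w‖₂² = (0.31)² + (1.27)² + (-1.43)² + (2.04)² + (2.19)²
     = 0.0961 + 1.6129 + 2.0449 + 4.1616 + 4.7961
     = 12.7116
λ·‖w‖₂² = 0.01·12.7116 = 0.127116

0.127116


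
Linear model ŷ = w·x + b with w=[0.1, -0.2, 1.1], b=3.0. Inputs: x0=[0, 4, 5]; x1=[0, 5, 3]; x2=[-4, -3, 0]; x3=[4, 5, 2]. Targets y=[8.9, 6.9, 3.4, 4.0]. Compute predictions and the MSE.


ŷ0 = (0.1)·(0) + (-0.2)·(4) + (1.1)·(5) + 3.0 = 7.7
ŷ1 = (0.1)·(0) + (-0.2)·(5) + (1.1)·(3) + 3.0 = 5.3
ŷ2 = (0.1)·(-4) + (-0.2)·(-3) + (1.1)·(0) + 3.0 = 3.2
ŷ3 = (0.1)·(4) + (-0.2)·(5) + (1.1)·(2) + 3.0 = 4.6
errors² = [1.44, 2.56, 0.04, 0.36]
MSE = 4.4000/4 = 1.1

1.1


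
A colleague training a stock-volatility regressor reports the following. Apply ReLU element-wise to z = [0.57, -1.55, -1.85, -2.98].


ReLU(0.57) = max(0, 0.57) = 0.57
ReLU(-1.55) = max(0, -1.55) = 0.0
ReLU(-1.85) = max(0, -1.85) = 0.0
ReLU(-2.98) = max(0, -2.98) = 0.0
result = [0.57, 0.0, 0.0, 0.0]

[0.57, 0.0, 0.0, 0.0]


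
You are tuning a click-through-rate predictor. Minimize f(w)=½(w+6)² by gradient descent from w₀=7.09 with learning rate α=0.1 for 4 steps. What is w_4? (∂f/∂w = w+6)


step 1: grad = 7.09+6 = 13.09; w = 7.09 - 0.1·(13.09) = 5.781
step 2: grad = 5.781+6 = 11.781; w = 5.781 - 0.1·(11.781) = 4.6029
step 3: grad = 4.6029+6 = 10.6029; w = 4.6029 - 0.1·(10.6029) = 3.54261
step 4: grad = 3.54261+6 = 9.54261; w = 3.54261 - 0.1·(9.54261) = 2.588349

2.588349


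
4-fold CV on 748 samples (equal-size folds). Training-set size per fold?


Fold size = 748/4 = 187
Training per fold = 748 - 187 = 561

561


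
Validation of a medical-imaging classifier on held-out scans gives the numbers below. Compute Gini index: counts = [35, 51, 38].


Probabilities: [35/124, 51/124, 38/124] ≈ [0.2823, 0.4113, 0.3065]
Σpᵢ² = (1225 + 2601 + 1444)/124² = 5270/15376
Gini = 1 - Σpᵢ² = 1 - 5270/15376 = 0.6573

0.6573


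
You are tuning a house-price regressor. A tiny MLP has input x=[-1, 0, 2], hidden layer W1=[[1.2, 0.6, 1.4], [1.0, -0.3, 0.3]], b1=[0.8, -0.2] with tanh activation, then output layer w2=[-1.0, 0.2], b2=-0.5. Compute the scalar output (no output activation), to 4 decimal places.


z1[0] = (1.2)·(-1) + (0.6)·(0) + (1.4)·(2) + 0.8 = 2.4
z1[1] = (1.0)·(-1) + (-0.3)·(0) + (0.3)·(2) - 0.2 = -0.6
h = tanh(z1) = [0.9837, -0.537]
output = (-1.0)·(0.9837) + (0.2)·(-0.537) - 0.5 = -1.5911

-1.5911


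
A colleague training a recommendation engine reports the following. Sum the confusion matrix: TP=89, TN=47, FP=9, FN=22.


Total = TP + TN + FP + FN
= 89 + 47 + 9 + 22
= 167
(Predicted positive: 98, predicted negative: 69)

167


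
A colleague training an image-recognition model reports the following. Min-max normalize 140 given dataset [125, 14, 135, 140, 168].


min=14, max=168
(140-14)/(168-14) = 126/154 = 0.8182

0.8182


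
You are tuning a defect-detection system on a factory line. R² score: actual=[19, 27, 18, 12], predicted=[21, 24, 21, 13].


ȳ = 19
SS_res = Σ(y-ŷ)² = 23
SS_tot = Σ(y-ȳ)² = 114
R² = 1 - SS_res/SS_tot = 1 - 0.2018 = 0.7982

0.7982


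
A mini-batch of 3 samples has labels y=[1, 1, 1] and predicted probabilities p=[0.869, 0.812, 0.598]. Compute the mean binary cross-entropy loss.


L[0] = -ln(0.869) = 0.1404
L[1] = -ln(0.812) = 0.2083
L[2] = -ln(0.598) = 0.5142
mean = (0.1404 + 0.2083 + 0.5142)/3 = 0.2876

0.2876


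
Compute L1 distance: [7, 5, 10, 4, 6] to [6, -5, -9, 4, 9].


d = |7-6| + |5+ 5| + |10+ 9| + |4-4| + |6-9|
  = 1 + 10 + 19 + 0 + 3
  = 33

33


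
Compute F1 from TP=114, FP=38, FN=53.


Precision = 114/152 = 0.75
Recall = 114/167 = 0.6826
F1 = 2·P·R/(P+R) = 2·TP/(2·TP+FP+FN) = 228/(228+38+53) = 228/319 = 0.7147

0.7147


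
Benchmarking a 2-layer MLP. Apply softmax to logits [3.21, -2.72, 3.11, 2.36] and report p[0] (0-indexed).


Exponentials: e^3.21=24.7791, e^-2.72=0.0659, e^3.11=22.421, e^2.36=10.591
Sum = 57.857
Softmax = [0.4283, 0.0011, 0.3875, 0.1831]
p[0] = 24.7791/57.857 = 0.4283

0.4283


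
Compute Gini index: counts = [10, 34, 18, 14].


Probabilities: [10/76, 34/76, 18/76, 14/76] ≈ [0.1316, 0.4474, 0.2368, 0.1842]
Σpᵢ² = (100 + 1156 + 324 + 196)/76² = 1776/5776
Gini = 1 - Σpᵢ² = 1 - 1776/5776 = 0.6925

0.6925


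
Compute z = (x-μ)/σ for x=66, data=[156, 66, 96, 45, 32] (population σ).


μ = 79, σ = 44.1633
z = (66 - 79)/44.1633 = -0.2944

-0.2944


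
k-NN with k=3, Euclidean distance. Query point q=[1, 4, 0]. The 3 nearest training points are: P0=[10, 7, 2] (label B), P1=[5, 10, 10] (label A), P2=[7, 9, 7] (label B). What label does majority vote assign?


d(q,P0) = 9.6954  (label B)
d(q,P1) = 12.3288  (label A)
d(q,P2) = 10.4881  (label B)
Votes: A=1, B=2
Majority → B

B


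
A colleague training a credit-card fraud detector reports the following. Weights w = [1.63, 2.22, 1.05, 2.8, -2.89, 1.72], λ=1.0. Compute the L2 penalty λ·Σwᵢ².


‖w‖₂² = (1.63)² + (2.22)² + (1.05)² + (2.8)² + (-2.89)² + (1.72)²
     = 2.6569 + 4.9284 + 1.1025 + 7.84 + 8.3521 + 2.9584
     = 27.8383
λ·‖w‖₂² = 1.0·27.8383 = 27.8383

27.8383


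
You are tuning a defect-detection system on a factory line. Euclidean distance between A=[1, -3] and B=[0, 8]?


d = √((1-0)² + (-3-8)²)
  = √(1 + 121)
  = √122 = 11.0454

11.0454


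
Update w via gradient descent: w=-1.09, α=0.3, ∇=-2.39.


w_new = w - α·∇
= -1.09 - 0.3·-2.39
= -1.09 + 0.717
= -0.373

-0.373


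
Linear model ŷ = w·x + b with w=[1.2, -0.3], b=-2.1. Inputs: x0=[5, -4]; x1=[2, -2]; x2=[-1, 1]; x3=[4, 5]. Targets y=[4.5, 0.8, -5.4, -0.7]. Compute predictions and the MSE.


ŷ0 = (1.2)·(5) + (-0.3)·(-4) - 2.1 = 5.1
ŷ1 = (1.2)·(2) + (-0.3)·(-2) - 2.1 = 0.9
ŷ2 = (1.2)·(-1) + (-0.3)·(1) - 2.1 = -3.6
ŷ3 = (1.2)·(4) + (-0.3)·(5) - 2.1 = 1.2
errors² = [0.36, 0.01, 3.24, 3.61]
MSE = 7.2200/4 = 1.805

1.805


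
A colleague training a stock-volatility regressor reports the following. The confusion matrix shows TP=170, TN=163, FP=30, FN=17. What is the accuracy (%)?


Accuracy = (TP+TN)/(TP+TN+FP+FN)
= (170+163)/(380)
= 333/380 = 87.63%

87.63%


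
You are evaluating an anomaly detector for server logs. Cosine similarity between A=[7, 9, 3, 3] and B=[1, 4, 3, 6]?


A·B = 7·1 + 9·4 + 3·3 + 3·6 = 70
‖A‖ = √148 = 12.1655, ‖B‖ = √62 = 7.874
cos = 70/(√148·√62) = 70/√9176 = 0.7308

0.7308


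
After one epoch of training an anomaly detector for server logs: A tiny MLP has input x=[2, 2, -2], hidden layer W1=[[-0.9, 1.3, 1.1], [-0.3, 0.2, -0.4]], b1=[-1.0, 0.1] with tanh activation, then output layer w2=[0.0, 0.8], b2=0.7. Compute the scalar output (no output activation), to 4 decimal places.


z1[0] = (-0.9)·(2) + (1.3)·(2) + (1.1)·(-2) - 1.0 = -2.4
z1[1] = (-0.3)·(2) + (0.2)·(2) + (-0.4)·(-2) + 0.1 = 0.7
h = tanh(z1) = [-0.9837, 0.6044]
output = (0.0)·(-0.9837) + (0.8)·(0.6044) + 0.7 = 1.1835

1.1835


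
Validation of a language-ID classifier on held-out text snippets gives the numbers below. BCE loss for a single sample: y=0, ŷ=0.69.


BCE = -[y·ln(p) + (1-y)·ln(1-p)]
= -0 - 1·ln(1-0.69)
= -ln(0.31) = 1.1712

1.1712


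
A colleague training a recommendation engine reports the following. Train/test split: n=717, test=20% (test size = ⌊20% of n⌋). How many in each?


Test = ⌊717·20/100⌋ = 143
Train = 717 - 143 = 574

Train: 574, Test: 143


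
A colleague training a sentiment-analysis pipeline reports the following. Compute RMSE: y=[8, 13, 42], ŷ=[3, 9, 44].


MSE = 45/3 = 15
RMSE = √(45/3) = 3.873

3.873


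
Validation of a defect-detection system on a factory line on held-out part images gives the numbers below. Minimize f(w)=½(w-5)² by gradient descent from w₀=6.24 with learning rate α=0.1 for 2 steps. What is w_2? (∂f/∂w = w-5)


step 1: grad = 6.24-5 = 1.24; w = 6.24 - 0.1·(1.24) = 6.116
step 2: grad = 6.116-5 = 1.116; w = 6.116 - 0.1·(1.116) = 6.0044

6.0044


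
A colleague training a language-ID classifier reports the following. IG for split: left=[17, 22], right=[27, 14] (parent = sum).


Parent = [44, 36], H_parent = 0.9928
H_left = 0.9881 (n=39), H_right = 0.9262 (n=41)
H_children = (39/80)·0.9881 + (41/80)·0.9262 = 0.9564
IG = 0.9928 - 0.9564 = 0.0364

0.0364


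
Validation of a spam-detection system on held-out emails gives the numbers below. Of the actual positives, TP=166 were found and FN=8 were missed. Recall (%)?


Recall = TP/(TP+FN)
= 166/(166+8)
= 166/174 = 95.4%

95.4%


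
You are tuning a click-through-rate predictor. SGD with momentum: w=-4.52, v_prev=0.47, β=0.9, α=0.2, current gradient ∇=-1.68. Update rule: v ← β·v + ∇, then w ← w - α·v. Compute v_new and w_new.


v_new = 0.9·0.47 - 1.68 = 0.423 - 1.68 = -1.257
w_new = -4.52 - 0.2·-1.257 = -4.52 + 0.2514 = -4.2686

v_new=-1.257, w_new=-4.2686


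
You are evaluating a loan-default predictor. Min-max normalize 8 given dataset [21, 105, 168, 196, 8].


min=8, max=196
(8-8)/(196-8) = 0/188 = 0.0

0.0


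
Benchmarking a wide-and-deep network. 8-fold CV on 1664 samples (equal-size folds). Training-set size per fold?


Fold size = 1664/8 = 208
Training per fold = 1664 - 208 = 1456

1456


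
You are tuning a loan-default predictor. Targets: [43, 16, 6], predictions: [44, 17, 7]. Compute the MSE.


Squared errors: (43-44)²=1, (16-17)²=1, (6-7)²=1
Sum = 3
MSE = 3/3 = 1

1


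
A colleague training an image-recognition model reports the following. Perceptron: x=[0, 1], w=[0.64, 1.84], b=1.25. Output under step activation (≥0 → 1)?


z = (0)·(0.64) + (1)·(1.84) + 1.25
  = 3.09
step(z) = 1 (z≥0)

1


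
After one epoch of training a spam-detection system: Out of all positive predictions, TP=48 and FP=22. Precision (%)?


Precision = TP/(TP+FP)
= 48/(48+22)
= 48/70 = 68.57%

68.57%


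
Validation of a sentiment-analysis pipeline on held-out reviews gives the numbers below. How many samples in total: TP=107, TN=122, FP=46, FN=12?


Total = TP + TN + FP + FN
= 107 + 122 + 46 + 12
= 287
(Predicted positive: 153, predicted negative: 134)

287


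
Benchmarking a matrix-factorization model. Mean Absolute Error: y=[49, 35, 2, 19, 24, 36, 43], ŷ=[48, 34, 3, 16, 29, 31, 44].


Absolute errors: |49-48|=1, |35-34|=1, |2-3|=1, |19-16|=3, |24-29|=5, |36-31|=5, |43-44|=1
Sum = 17
MAE = 17/7 = 17/7

17/7


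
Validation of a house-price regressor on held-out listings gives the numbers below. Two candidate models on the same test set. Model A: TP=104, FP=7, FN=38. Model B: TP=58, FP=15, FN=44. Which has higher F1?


Model A: P=104/111=0.9369, R=104/142=0.7324, F1=2PR/(P+R)=2TP/(2TP+FP+FN)=208/253=0.8221
Model B: P=58/73=0.7945, R=58/102=0.5686, F1=2PR/(P+R)=2TP/(2TP+FP+FN)=116/175=0.6629
0.8221 > 0.6629 → Model A

Model A


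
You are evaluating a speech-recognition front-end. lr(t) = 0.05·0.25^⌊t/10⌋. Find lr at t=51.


n_drops = ⌊51/10⌋ = 5
lr = 0.05·0.25^5 = 0.05·0.0009765625 = 0.000048828125

0.000048828125


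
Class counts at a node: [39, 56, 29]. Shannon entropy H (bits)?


Probabilities: [39/124, 56/124, 29/124] ≈ [0.3145, 0.4516, 0.2339]
H = -((39/124)·log₂(39/124) + (56/124)·log₂(56/124) + (29/124)·log₂(29/124))
  = 1.533 bits

1.533 bits


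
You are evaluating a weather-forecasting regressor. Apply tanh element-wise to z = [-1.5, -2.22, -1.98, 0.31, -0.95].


tanh(-1.5) = -0.9051
tanh(-2.22) = -0.9767
tanh(-1.98) = -0.9626
tanh(0.31) = 0.3004
tanh(-0.95) = -0.7398
result = [-0.9051, -0.9767, -0.9626, 0.3004, -0.7398]

[-0.9051, -0.9767, -0.9626, 0.3004, -0.7398]


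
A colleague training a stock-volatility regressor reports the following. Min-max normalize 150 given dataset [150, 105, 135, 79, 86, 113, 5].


min=5, max=150
(150-5)/(150-5) = 145/145 = 1.0

1.0


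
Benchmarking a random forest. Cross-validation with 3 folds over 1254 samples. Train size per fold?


Fold size = 1254/3 = 418
Training per fold = 1254 - 418 = 836

836


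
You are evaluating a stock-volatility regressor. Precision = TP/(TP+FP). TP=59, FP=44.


Precision = TP/(TP+FP)
= 59/(59+44)
= 59/103 = 57.28%

57.28%


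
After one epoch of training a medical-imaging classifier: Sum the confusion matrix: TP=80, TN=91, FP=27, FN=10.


Total = TP + TN + FP + FN
= 80 + 91 + 27 + 10
= 208
(Predicted positive: 107, predicted negative: 101)

208


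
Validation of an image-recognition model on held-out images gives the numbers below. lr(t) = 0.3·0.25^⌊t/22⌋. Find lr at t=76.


n_drops = ⌊76/22⌋ = 3
lr = 0.3·0.25^3 = 0.3·0.015625 = 0.0046875

0.0046875


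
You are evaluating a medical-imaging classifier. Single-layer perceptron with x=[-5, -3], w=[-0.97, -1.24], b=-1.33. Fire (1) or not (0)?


z = (-5)·(-0.97) + (-3)·(-1.24) - 1.33
  = 7.24
step(z) = 1 (z≥0)

1


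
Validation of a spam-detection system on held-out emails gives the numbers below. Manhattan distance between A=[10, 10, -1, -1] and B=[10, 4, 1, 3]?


d = |10-10| + |10-4| + |-1-1| + |-1-3|
  = 0 + 6 + 2 + 4
  = 12

12


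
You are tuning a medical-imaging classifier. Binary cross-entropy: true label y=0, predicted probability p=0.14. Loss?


BCE = -[y·ln(p) + (1-y)·ln(1-p)]
= -0 - 1·ln(1-0.14)
= -ln(0.86) = 0.1508

0.1508


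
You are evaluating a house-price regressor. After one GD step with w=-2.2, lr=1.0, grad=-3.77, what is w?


w_new = w - α·∇
= -2.2 - 1.0·-3.77
= -2.2 + 3.77
= 1.57

1.57


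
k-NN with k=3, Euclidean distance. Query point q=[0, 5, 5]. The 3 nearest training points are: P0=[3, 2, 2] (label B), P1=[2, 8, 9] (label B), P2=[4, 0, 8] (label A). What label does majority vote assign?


d(q,P0) = 5.1962  (label B)
d(q,P1) = 5.3852  (label B)
d(q,P2) = 7.0711  (label A)
Votes: A=1, B=2
Majority → B

B


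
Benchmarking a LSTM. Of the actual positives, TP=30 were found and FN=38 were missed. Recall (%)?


Recall = TP/(TP+FN)
= 30/(30+38)
= 30/68 = 44.12%

44.12%


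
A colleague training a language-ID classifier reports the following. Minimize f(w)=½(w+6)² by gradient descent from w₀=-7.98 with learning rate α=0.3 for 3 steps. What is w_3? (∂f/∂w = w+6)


step 1: grad = -7.98+6 = -1.98; w = -7.98 - 0.3·(-1.98) = -7.386
step 2: grad = -7.386+6 = -1.386; w = -7.386 - 0.3·(-1.386) = -6.9702
step 3: grad = -6.9702+6 = -0.9702; w = -6.9702 - 0.3·(-0.9702) = -6.67914

-6.67914


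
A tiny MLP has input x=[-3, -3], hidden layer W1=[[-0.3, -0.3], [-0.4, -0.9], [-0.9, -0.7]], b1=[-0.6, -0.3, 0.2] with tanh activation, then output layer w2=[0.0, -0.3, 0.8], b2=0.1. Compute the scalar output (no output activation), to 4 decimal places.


z1[0] = (-0.3)·(-3) + (-0.3)·(-3) - 0.6 = 1.2
z1[1] = (-0.4)·(-3) + (-0.9)·(-3) - 0.3 = 3.6
z1[2] = (-0.9)·(-3) + (-0.7)·(-3) + 0.2 = 5.0
h = tanh(z1) = [0.8337, 0.9985, 0.9999]
output = (0.0)·(0.8337) + (-0.3)·(0.9985) + (0.8)·(0.9999) + 0.1 = 0.6004

0.6004


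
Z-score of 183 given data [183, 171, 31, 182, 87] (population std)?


μ = 130.8, σ = 61.3853
z = (183 - 130.8)/61.3853 = 0.8504

0.8504


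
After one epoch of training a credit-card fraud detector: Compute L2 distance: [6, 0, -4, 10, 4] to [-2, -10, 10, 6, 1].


d = √((6+ 2)² + (0+ 10)² + (-4-10)² + (10-6)² + (4-1)²)
  = √(64 + 100 + 196 + 16 + 9)
  = √385 = 19.6214

19.6214


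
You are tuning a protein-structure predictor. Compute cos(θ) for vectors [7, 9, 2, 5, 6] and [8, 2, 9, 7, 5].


A·B = 7·8 + 9·2 + 2·9 + 5·7 + 6·5 = 157
‖A‖ = √195 = 13.9642, ‖B‖ = √223 = 14.9332
cos = 157/(√195·√223) = 157/√43485 = 0.7529

0.7529


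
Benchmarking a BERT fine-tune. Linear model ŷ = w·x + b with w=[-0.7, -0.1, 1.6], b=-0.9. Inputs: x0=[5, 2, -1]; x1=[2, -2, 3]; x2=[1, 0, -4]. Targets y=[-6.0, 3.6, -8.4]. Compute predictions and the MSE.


ŷ0 = (-0.7)·(5) + (-0.1)·(2) + (1.6)·(-1) - 0.9 = -6.2
ŷ1 = (-0.7)·(2) + (-0.1)·(-2) + (1.6)·(3) - 0.9 = 2.7
ŷ2 = (-0.7)·(1) + (-0.1)·(0) + (1.6)·(-4) - 0.9 = -8.0
errors² = [0.04, 0.81, 0.16]
MSE = 1.0100/3 = 0.3367

0.3367


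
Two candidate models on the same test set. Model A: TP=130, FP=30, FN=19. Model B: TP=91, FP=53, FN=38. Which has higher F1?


Model A: P=130/160=0.8125, R=130/149=0.8725, F1=2PR/(P+R)=2TP/(2TP+FP+FN)=260/309=0.8414
Model B: P=91/144=0.6319, R=91/129=0.7054, F1=2PR/(P+R)=2TP/(2TP+FP+FN)=182/273=0.6667
0.8414 > 0.6667 → Model A

Model A


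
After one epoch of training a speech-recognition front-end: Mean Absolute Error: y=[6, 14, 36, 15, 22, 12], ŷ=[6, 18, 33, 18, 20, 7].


Absolute errors: |6-6|=0, |14-18|=4, |36-33|=3, |15-18|=3, |22-20|=2, |12-7|=5
Sum = 17
MAE = 17/6 = 17/6

17/6


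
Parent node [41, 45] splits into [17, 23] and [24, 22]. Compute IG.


Parent = [41, 45], H_parent = 0.9984
H_left = 0.9837 (n=40), H_right = 0.9986 (n=46)
H_children = (40/86)·0.9837 + (46/86)·0.9986 = 0.9917
IG = 0.9984 - 0.9917 = 0.0067

0.0067


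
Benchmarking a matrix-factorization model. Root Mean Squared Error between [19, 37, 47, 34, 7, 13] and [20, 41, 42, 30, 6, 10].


MSE = 68/6 = 11.3333
RMSE = √(68/6) = 3.3665

3.3665


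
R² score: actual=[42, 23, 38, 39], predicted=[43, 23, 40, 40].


ȳ = 35.5
SS_res = Σ(y-ŷ)² = 6
SS_tot = Σ(y-ȳ)² = 217
R² = 1 - SS_res/SS_tot = 1 - 0.0276 = 0.9724

0.9724


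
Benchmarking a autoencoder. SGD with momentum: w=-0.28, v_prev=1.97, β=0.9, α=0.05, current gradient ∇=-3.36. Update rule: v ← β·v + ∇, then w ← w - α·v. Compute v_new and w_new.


v_new = 0.9·1.97 - 3.36 = 1.773 - 3.36 = -1.587
w_new = -0.28 - 0.05·-1.587 = -0.28 + 0.07935 = -0.20065

v_new=-1.587, w_new=-0.20065


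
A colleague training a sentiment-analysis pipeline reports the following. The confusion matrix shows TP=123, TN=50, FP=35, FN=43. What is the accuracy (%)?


Accuracy = (TP+TN)/(TP+TN+FP+FN)
= (123+50)/(251)
= 173/251 = 68.92%

68.92%


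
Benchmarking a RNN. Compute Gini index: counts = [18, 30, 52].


Probabilities: [18/100, 30/100, 52/100] ≈ [0.18, 0.3, 0.52]
Σpᵢ² = (324 + 900 + 2704)/100² = 3928/10000
Gini = 1 - Σpᵢ² = 1 - 3928/10000 = 0.6072

0.6072
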